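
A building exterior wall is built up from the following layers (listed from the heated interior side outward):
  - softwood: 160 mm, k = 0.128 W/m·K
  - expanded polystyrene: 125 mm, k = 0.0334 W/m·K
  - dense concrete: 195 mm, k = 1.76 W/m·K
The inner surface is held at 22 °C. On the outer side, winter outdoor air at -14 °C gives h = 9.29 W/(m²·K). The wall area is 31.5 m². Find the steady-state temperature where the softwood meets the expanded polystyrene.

Using the resistance-network approach (series):
R_softwood = L/(kA) = 0.16/(0.128×31.5) = 0.03968 K/W
R_expanded polystyrene = L/(kA) = 0.125/(0.0334×31.5) = 0.1188 K/W
R_dense concrete = L/(kA) = 0.195/(1.76×31.5) = 0.003517 K/W
R_outer film = 1/(h_o·A) = 1/(9.29×31.5) = 0.003417 K/W
R_total = 0.1654 K/W;  Q = ΔT/R_total = 36/0.1654 = 217.6 W
T_interface = T_inner − Q·ΣR(inner→interface) = 22 − 218×0.03968

T ≈ 13.4 °C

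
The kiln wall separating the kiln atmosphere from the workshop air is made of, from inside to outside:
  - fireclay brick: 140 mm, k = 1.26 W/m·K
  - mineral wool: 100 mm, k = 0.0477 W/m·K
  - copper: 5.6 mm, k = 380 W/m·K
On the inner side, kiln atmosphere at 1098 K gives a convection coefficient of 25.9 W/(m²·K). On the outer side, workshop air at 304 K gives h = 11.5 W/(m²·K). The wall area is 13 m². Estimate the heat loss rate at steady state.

Q ≈ 4420 W

Thermal resistances in series:
R_inner film = 1/(h_i·A) = 1/(25.9×13) = 0.00297 K/W
R_fireclay brick = L/(kA) = 0.14/(1.26×13) = 0.008547 K/W
R_mineral wool = L/(kA) = 0.1/(0.0477×13) = 0.1613 K/W
R_copper = L/(kA) = 0.0056/(380×13) = 1.134×10^-6 K/W
R_outer film = 1/(h_o·A) = 1/(11.5×13) = 0.006689 K/W
R_total = 0.1795 K/W
Q = ΔT / R_total = 794 / 0.1795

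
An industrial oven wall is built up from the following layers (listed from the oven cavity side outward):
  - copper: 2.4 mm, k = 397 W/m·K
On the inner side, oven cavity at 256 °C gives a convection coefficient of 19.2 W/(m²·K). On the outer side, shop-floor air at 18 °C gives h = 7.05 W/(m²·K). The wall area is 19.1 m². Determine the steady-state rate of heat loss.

Q ≈ 23400 W

Using the resistance-network approach (series):
R_inner film = 1/(h_i·A) = 1/(19.2×19.1) = 0.002727 K/W
R_copper = L/(kA) = 0.0024/(397×19.1) = 3.165×10^-7 K/W
R_outer film = 1/(h_o·A) = 1/(7.05×19.1) = 0.007426 K/W
R_total = 0.01015 K/W
Q = ΔT / R_total = 238 / 0.01015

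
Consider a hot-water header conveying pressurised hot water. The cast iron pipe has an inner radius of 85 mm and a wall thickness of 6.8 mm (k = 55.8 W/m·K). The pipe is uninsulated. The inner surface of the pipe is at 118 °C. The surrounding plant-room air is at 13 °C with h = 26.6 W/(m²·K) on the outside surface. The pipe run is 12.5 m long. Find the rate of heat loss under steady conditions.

Per-layer cylindrical resistances, series-summed:
R_cast iron pipe wall = ln(91.8/85)/(2π×55.8×12.5) = 1.756×10^-5 K/W
R_outer film = 1/(h_o·2πr_oL) = 1/(26.6×2π×0.0918×12.5) = 0.005214 K/W
R_total = 0.005232 K/W
Q = ΔT/R_total = 105/0.005232

Q ≈ 20100 W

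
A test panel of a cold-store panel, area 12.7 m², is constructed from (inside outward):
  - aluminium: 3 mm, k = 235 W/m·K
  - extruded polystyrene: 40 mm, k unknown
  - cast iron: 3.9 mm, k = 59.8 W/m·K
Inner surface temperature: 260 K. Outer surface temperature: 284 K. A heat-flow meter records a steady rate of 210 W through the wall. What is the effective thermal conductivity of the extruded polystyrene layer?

k ≈ 0.0276 W/(m·K)

Model the wall as resistances in series:
R_aluminium = L/(kA) = 0.003/(235×12.7) = 1.005×10^-6 K/W
R_cast iron = L/(kA) = 0.0039/(59.8×12.7) = 5.135×10^-6 K/W
Sum of known resistances R_other = 6.14×10^-6 K/W
Total R = ΔT/Q = 24/210 = 0.1143 K/W
R_extruded polystyrene = R_total − R_other = 0.1143 K/W
k = L/(R·A) = 0.04/(0.1143×12.7)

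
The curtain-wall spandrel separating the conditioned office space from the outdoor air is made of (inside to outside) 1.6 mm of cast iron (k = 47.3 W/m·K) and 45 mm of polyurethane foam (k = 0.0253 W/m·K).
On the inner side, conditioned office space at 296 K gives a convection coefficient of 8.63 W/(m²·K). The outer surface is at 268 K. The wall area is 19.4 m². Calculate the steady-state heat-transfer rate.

Thermal resistances in series:
R_inner film = 1/(h_i·A) = 1/(8.63×19.4) = 0.005973 K/W
R_cast iron = L/(kA) = 0.0016/(47.3×19.4) = 1.744×10^-6 K/W
R_polyurethane foam = L/(kA) = 0.045/(0.0253×19.4) = 0.09168 K/W
R_total = 0.09766 K/W
Q = ΔT / R_total = 28 / 0.09766

Q ≈ 287 W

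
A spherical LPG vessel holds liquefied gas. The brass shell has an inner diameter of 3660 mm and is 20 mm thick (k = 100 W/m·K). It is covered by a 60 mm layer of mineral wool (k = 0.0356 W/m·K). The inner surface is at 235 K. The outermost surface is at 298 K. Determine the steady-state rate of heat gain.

Q ≈ 1660 W

For a spherical shell R = (1/r₁ − 1/r₂)/(4πk); film R = 1/(h·4πr²). In series:
R_brass shell = (1/1.83 − 1/1.85)/(4π×100) = 4.701×10^-6 K/W
R_mineral wool = (1/1.85 − 1/1.91)/(4π×0.0356) = 0.03796 K/W
R_total = 0.03796 K/W
Q = ΔT/R_total = 63/0.03796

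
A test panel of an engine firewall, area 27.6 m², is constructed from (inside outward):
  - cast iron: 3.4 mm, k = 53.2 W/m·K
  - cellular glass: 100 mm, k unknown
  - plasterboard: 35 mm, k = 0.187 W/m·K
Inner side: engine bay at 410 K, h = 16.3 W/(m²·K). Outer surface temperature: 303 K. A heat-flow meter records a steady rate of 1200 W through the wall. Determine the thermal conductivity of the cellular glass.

Model the wall as resistances in series:
R_inner film = 1/(h_i·A) = 1/(16.3×27.6) = 0.002223 K/W
R_cast iron = L/(kA) = 0.0034/(53.2×27.6) = 2.316×10^-6 K/W
R_plasterboard = L/(kA) = 0.035/(0.187×27.6) = 0.006781 K/W
Sum of known resistances R_other = 0.009006 K/W
Total R = ΔT/Q = 107/1200 = 0.08917 K/W
R_cellular glass = R_total − R_other = 0.08016 K/W
k = L/(R·A) = 0.1/(0.08016×27.6)

k ≈ 0.0452 W/(m·K)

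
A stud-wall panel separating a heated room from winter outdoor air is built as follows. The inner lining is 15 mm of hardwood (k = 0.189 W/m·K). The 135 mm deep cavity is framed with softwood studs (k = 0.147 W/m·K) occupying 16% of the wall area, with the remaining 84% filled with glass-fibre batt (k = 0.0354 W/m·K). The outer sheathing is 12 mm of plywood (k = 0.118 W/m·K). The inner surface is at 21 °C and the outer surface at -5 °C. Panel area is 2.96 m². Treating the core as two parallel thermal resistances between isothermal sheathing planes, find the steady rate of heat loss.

Q ≈ 28.3 W

Sheathing layers in series; stud and cavity paths in parallel between them.
R_inner = 0.015/(0.189×2.96) = 0.02681 K/W
R_stud  = 0.135/(0.147×0.16×2.96) = 1.939 K/W
R_cav   = 0.135/(0.0354×0.84×2.96) = 1.534 K/W
1/R_core = 1/R_stud + 1/R_cav → R_core = 0.8564 K/W
R_outer = 0.012/(0.118×2.96) = 0.03436 K/W
R_total = 0.9176 K/W
Q = ΔT/R_total = 26/0.9176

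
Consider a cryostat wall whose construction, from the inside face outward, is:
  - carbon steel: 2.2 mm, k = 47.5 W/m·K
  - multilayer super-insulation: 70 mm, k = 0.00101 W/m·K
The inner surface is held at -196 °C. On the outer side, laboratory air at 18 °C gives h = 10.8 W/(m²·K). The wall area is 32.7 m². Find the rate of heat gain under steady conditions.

Q ≈ 101 W

Thermal resistances in series:
R_carbon steel = L/(kA) = 0.0022/(47.5×32.7) = 1.416×10^-6 K/W
R_multilayer super-insulation = L/(kA) = 0.07/(0.00101×32.7) = 2.119 K/W
R_outer film = 1/(h_o·A) = 1/(10.8×32.7) = 0.002832 K/W
R_total = 2.122 K/W
Q = ΔT / R_total = 214 / 2.122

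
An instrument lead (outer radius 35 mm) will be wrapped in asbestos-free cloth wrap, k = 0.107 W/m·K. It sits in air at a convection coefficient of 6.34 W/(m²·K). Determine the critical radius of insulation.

For a cylinder r_cr = k/h = 0.107/6.34
r_cr = 16.9 mm; since the bare radius (35 mm) is above r_cr, any added insulation will reduce heat loss.

r_cr ≈ 16.9 mm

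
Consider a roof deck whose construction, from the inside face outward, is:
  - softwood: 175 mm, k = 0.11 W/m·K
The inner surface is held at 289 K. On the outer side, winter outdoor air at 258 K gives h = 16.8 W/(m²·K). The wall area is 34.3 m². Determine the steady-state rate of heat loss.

Treating each layer as a thermal resistance in series:
R_softwood = L/(kA) = 0.175/(0.11×34.3) = 0.04638 K/W
R_outer film = 1/(h_o·A) = 1/(16.8×34.3) = 0.001735 K/W
R_total = 0.04812 K/W
Q = ΔT / R_total = 31 / 0.04812

Q ≈ 644 W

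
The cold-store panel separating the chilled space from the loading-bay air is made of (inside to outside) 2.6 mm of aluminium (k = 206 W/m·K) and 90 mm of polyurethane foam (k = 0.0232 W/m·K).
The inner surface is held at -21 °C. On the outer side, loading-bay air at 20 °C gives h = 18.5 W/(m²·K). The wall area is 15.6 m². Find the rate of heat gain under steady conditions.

Thermal resistances in series:
R_aluminium = L/(kA) = 0.0026/(206×15.6) = 8.091×10^-7 K/W
R_polyurethane foam = L/(kA) = 0.09/(0.0232×15.6) = 0.2487 K/W
R_outer film = 1/(h_o·A) = 1/(18.5×15.6) = 0.003465 K/W
R_total = 0.2521 K/W
Q = ΔT / R_total = 41 / 0.2521

Q ≈ 163 W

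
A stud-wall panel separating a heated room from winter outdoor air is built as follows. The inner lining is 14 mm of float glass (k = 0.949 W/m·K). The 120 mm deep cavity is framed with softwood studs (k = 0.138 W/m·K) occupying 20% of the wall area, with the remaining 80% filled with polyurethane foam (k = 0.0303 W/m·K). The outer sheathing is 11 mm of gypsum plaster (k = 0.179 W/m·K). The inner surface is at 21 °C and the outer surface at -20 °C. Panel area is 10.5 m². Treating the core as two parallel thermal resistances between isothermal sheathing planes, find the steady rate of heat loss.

Sheathing layers in series; stud and cavity paths in parallel between them.
R_inner = 0.014/(0.949×10.5) = 0.001405 K/W
R_stud  = 0.12/(0.138×0.2×10.5) = 0.4141 K/W
R_cav   = 0.12/(0.0303×0.8×10.5) = 0.4715 K/W
1/R_core = 1/R_stud + 1/R_cav → R_core = 0.2205 K/W
R_outer = 0.011/(0.179×10.5) = 0.005853 K/W
R_total = 0.2277 K/W
Q = ΔT/R_total = 41/0.2277

Q ≈ 180 W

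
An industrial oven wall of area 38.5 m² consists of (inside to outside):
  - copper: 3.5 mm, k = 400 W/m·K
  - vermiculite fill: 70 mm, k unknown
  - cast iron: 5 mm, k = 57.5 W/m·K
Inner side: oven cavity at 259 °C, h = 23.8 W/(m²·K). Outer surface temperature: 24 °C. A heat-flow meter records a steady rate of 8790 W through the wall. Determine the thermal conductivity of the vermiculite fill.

k ≈ 0.0709 W/(m·K)

Series thermal resistances:
R_inner film = 1/(h_i·A) = 1/(23.8×38.5) = 0.001091 K/W
R_copper = L/(kA) = 0.0035/(400×38.5) = 2.273×10^-7 K/W
R_cast iron = L/(kA) = 0.005/(57.5×38.5) = 2.259×10^-6 K/W
Sum of known resistances R_other = 0.001094 K/W
Total R = ΔT/Q = 235/8790 = 0.02673 K/W
R_vermiculite fill = R_total − R_other = 0.02564 K/W
k = L/(R·A) = 0.07/(0.02564×38.5)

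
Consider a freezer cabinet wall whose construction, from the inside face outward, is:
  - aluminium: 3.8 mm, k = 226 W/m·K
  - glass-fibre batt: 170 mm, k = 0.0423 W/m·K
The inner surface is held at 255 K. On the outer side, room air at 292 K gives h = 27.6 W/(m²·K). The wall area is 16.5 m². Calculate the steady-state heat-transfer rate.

Model the wall as resistances in series:
R_aluminium = L/(kA) = 0.0038/(226×16.5) = 1.019×10^-6 K/W
R_glass-fibre batt = L/(kA) = 0.17/(0.0423×16.5) = 0.2436 K/W
R_outer film = 1/(h_o·A) = 1/(27.6×16.5) = 0.002196 K/W
R_total = 0.2458 K/W
Q = ΔT / R_total = 37 / 0.2458

Q ≈ 151 W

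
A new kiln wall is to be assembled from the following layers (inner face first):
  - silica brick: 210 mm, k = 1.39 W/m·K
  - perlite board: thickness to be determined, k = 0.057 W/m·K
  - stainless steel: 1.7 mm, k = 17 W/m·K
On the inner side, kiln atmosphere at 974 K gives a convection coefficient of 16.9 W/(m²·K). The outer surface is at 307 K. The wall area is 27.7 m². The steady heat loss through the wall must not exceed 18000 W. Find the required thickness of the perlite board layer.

Treating each layer as a thermal resistance in series:
R_inner film = 1/(h_i·A) = 1/(16.9×27.7) = 0.002136 K/W
R_silica brick = L/(kA) = 0.21/(1.39×27.7) = 0.005454 K/W
R_stainless steel = L/(kA) = 0.0017/(17×27.7) = 3.61×10^-6 K/W
Sum of the known resistances R_other = 0.007594 K/W
Required total resistance R_tot = ΔT/Q_allow = 667/18000 = 0.03706 K/W
R_perlite board = R_tot − R_other = 0.02946 K/W
L = R·k·A = 0.02946×0.057×27.7

L ≈ 46.5 mm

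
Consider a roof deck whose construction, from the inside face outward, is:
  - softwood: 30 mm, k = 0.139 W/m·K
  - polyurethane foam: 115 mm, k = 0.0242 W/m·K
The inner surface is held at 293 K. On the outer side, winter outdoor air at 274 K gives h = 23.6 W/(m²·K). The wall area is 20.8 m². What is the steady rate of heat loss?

Q ≈ 78.9 W

Thermal resistances in series:
R_softwood = L/(kA) = 0.03/(0.139×20.8) = 0.01038 K/W
R_polyurethane foam = L/(kA) = 0.115/(0.0242×20.8) = 0.2285 K/W
R_outer film = 1/(h_o·A) = 1/(23.6×20.8) = 0.002037 K/W
R_total = 0.2409 K/W
Q = ΔT / R_total = 19 / 0.2409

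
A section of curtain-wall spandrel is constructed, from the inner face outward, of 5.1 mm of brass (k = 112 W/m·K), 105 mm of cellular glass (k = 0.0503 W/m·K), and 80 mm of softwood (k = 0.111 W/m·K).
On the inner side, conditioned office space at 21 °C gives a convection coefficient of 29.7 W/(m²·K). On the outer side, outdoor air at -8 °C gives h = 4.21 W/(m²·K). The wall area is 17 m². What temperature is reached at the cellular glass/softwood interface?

T ≈ 1.02 °C

Series thermal resistances:
R_inner film = 1/(h_i·A) = 1/(29.7×17) = 0.001981 K/W
R_brass = L/(kA) = 0.0051/(112×17) = 2.679×10^-6 K/W
R_cellular glass = L/(kA) = 0.105/(0.0503×17) = 0.1228 K/W
R_softwood = L/(kA) = 0.08/(0.111×17) = 0.0424 K/W
R_outer film = 1/(h_o·A) = 1/(4.21×17) = 0.01397 K/W
R_total = 0.1811 K/W;  Q = ΔT/R_total = 29/0.1811 = 160.1 W
T_interface = T_inner − Q·ΣR(inner→interface) = 21 − 160×0.1248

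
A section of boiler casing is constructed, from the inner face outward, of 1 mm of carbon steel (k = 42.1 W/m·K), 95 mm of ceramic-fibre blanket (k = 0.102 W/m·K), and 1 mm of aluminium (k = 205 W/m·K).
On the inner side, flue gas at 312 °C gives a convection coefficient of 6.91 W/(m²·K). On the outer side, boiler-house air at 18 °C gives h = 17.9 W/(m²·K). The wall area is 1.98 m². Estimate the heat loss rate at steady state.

Q ≈ 514 W

Series thermal resistances:
R_inner film = 1/(h_i·A) = 1/(6.91×1.98) = 0.07309 K/W
R_carbon steel = L/(kA) = 0.001/(42.1×1.98) = 1.2×10^-5 K/W
R_ceramic-fibre blanket = L/(kA) = 0.095/(0.102×1.98) = 0.4704 K/W
R_aluminium = L/(kA) = 0.001/(205×1.98) = 2.464×10^-6 K/W
R_outer film = 1/(h_o·A) = 1/(17.9×1.98) = 0.02822 K/W
R_total = 0.5717 K/W
Q = ΔT / R_total = 294 / 0.5717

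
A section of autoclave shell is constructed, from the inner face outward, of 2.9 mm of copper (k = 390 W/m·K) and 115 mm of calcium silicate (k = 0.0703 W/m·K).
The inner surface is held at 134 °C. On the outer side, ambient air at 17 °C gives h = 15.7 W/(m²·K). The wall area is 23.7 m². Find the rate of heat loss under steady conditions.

Model the wall as resistances in series:
R_copper = L/(kA) = 0.0029/(390×23.7) = 3.138×10^-7 K/W
R_calcium silicate = L/(kA) = 0.115/(0.0703×23.7) = 0.06902 K/W
R_outer film = 1/(h_o·A) = 1/(15.7×23.7) = 0.002688 K/W
R_total = 0.07171 K/W
Q = ΔT / R_total = 117 / 0.07171

Q ≈ 1630 W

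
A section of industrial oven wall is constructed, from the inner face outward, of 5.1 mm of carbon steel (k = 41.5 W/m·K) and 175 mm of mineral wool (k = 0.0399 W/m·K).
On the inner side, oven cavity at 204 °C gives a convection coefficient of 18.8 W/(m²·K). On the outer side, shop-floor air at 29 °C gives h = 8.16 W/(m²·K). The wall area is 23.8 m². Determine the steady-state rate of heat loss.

Model the wall as resistances in series:
R_inner film = 1/(h_i·A) = 1/(18.8×23.8) = 0.002235 K/W
R_carbon steel = L/(kA) = 0.0051/(41.5×23.8) = 5.164×10^-6 K/W
R_mineral wool = L/(kA) = 0.175/(0.0399×23.8) = 0.1843 K/W
R_outer film = 1/(h_o·A) = 1/(8.16×23.8) = 0.005149 K/W
R_total = 0.1917 K/W
Q = ΔT / R_total = 175 / 0.1917

Q ≈ 913 W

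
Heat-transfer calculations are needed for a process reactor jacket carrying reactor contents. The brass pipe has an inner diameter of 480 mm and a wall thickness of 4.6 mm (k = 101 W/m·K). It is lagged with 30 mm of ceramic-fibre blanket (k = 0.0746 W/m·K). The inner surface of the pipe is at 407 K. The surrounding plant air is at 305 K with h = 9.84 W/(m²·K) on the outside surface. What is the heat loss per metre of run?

For a radial system each layer contributes R = ln(r_out/r_in)/(2πkL); films add R = 1/(hA).
R_brass pipe wall = ln(244.6/240)/(2π×101×1) = 2.992×10^-5 K/W
R_ceramic-fibre blanket = ln(274.6/244.6)/(2π×0.0746×1) = 0.2468 K/W
R_outer film = 1/(h_o·2πr_oL) = 1/(9.84×2π×0.2746×1) = 0.0589 K/W
R_total = 0.3058 K/W
Q = ΔT/R_total = 102/0.3058

q′ ≈ 334 W/m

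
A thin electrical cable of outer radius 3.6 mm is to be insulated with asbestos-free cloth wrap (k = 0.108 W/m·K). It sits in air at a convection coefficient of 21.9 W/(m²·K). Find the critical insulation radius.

For a cylinder r_cr = k/h = 0.108/21.9
r_cr = 4.93 mm; since the bare radius (3.6 mm) is below r_cr, adding a thin layer of insulation will *increase* heat loss.

r_cr ≈ 4.93 mm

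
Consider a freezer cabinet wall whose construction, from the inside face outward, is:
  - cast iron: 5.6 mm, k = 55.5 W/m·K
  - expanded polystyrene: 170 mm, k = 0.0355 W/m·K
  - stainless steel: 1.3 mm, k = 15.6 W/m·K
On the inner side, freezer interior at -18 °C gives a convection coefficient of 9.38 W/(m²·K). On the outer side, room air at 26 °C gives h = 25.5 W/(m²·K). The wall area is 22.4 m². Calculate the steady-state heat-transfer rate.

Using the resistance-network approach (series):
R_inner film = 1/(h_i·A) = 1/(9.38×22.4) = 0.004759 K/W
R_cast iron = L/(kA) = 0.0056/(55.5×22.4) = 4.505×10^-6 K/W
R_expanded polystyrene = L/(kA) = 0.17/(0.0355×22.4) = 0.2138 K/W
R_stainless steel = L/(kA) = 0.0013/(15.6×22.4) = 3.72×10^-6 K/W
R_outer film = 1/(h_o·A) = 1/(25.5×22.4) = 0.001751 K/W
R_total = 0.2203 K/W
Q = ΔT / R_total = 44 / 0.2203

Q ≈ 200 W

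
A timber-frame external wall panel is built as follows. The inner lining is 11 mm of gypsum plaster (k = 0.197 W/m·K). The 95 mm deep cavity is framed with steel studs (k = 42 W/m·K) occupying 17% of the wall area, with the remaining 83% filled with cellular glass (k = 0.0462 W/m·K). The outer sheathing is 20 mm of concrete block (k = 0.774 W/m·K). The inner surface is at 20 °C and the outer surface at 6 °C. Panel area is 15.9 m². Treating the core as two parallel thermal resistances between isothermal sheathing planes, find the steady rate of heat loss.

Sheathing layers in series; stud and cavity paths in parallel between them.
R_inner = 0.011/(0.197×15.9) = 0.003512 K/W
R_stud  = 0.095/(42×0.17×15.9) = 8.368×10^-4 K/W
R_cav   = 0.095/(0.0462×0.83×15.9) = 0.1558 K/W
1/R_core = 1/R_stud + 1/R_cav → R_core = 8.323×10^-4 K/W
R_outer = 0.02/(0.774×15.9) = 0.001625 K/W
R_total = 0.005969 K/W
Q = ΔT/R_total = 14/0.005969

Q ≈ 2350 W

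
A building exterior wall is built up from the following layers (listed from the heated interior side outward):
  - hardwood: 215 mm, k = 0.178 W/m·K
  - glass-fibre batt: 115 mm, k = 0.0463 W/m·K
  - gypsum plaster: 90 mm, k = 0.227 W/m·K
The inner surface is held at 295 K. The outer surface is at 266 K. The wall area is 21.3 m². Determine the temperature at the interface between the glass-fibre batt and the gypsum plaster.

T ≈ 269 K

Treating each layer as a thermal resistance in series:
R_hardwood = L/(kA) = 0.215/(0.178×21.3) = 0.05671 K/W
R_glass-fibre batt = L/(kA) = 0.115/(0.0463×21.3) = 0.1166 K/W
R_gypsum plaster = L/(kA) = 0.09/(0.227×21.3) = 0.01861 K/W
R_total = 0.1919 K/W;  Q = ΔT/R_total = 29/0.1919 = 151.1 W
T_interface = T_inner − Q·ΣR(inner→interface) = 295 − 151×0.1733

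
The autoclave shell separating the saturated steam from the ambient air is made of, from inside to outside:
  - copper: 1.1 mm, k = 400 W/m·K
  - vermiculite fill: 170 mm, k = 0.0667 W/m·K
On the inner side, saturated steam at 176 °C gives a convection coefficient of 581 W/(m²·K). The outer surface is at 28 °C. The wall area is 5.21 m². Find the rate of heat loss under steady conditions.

Series thermal resistances:
R_inner film = 1/(h_i·A) = 1/(581×5.21) = 3.304×10^-4 K/W
R_copper = L/(kA) = 0.0011/(400×5.21) = 5.278×10^-7 K/W
R_vermiculite fill = L/(kA) = 0.17/(0.0667×5.21) = 0.4892 K/W
R_total = 0.4895 K/W
Q = ΔT / R_total = 148 / 0.4895

Q ≈ 302 W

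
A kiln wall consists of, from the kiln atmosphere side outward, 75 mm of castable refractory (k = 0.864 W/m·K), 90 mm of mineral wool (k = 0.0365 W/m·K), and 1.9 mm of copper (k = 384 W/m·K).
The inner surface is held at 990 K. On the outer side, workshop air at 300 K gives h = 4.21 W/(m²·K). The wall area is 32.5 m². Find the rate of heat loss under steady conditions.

Using the resistance-network approach (series):
R_castable refractory = L/(kA) = 0.075/(0.864×32.5) = 0.002671 K/W
R_mineral wool = L/(kA) = 0.09/(0.0365×32.5) = 0.07587 K/W
R_copper = L/(kA) = 0.0019/(384×32.5) = 1.522×10^-7 K/W
R_outer film = 1/(h_o·A) = 1/(4.21×32.5) = 0.007309 K/W
R_total = 0.08585 K/W
Q = ΔT / R_total = 690 / 0.08585

Q ≈ 8040 W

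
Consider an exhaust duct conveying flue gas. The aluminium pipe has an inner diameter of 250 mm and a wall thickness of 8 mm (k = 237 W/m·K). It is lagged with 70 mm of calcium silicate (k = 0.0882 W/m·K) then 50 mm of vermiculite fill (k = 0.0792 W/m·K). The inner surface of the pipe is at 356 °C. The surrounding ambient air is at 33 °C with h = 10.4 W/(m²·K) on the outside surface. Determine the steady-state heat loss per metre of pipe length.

q′ ≈ 255 W/m

Cylindrical conduction, so R = ln(r₂/r₁)/(2πkL) per layer, in series:
R_aluminium pipe wall = ln(133/125)/(2π×237×1) = 4.166×10^-5 K/W
R_calcium silicate = ln(203/133)/(2π×0.0882×1) = 0.763 K/W
R_vermiculite fill = ln(253/203)/(2π×0.0792×1) = 0.4425 K/W
R_outer film = 1/(h_o·2πr_oL) = 1/(10.4×2π×0.253×1) = 0.06049 K/W
R_total = 1.266 K/W
Q = ΔT/R_total = 323/1.266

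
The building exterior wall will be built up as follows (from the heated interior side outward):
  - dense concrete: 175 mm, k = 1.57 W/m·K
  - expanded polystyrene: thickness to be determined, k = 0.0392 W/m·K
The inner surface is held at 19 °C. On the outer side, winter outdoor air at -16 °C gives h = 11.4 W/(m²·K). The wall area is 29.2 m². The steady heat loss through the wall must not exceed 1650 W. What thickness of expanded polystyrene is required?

L ≈ 16.5 mm

Thermal resistances in series:
R_dense concrete = L/(kA) = 0.175/(1.57×29.2) = 0.003817 K/W
R_outer film = 1/(h_o·A) = 1/(11.4×29.2) = 0.003004 K/W
Sum of the known resistances R_other = 0.006821 K/W
Required total resistance R_tot = ΔT/Q_allow = 35/1650 = 0.02121 K/W
R_expanded polystyrene = R_tot − R_other = 0.01439 K/W
L = R·k·A = 0.01439×0.0392×29.2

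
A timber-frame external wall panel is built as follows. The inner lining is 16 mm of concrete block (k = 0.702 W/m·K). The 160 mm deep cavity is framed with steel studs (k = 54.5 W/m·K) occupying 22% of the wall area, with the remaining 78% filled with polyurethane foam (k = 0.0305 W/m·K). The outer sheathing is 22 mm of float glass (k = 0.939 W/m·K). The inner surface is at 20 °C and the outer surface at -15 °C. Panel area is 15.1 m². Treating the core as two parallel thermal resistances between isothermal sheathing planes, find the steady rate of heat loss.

Q ≈ 8880 W

Sheathing layers in series; stud and cavity paths in parallel between them.
R_inner = 0.016/(0.702×15.1) = 0.001509 K/W
R_stud  = 0.16/(54.5×0.22×15.1) = 8.837×10^-4 K/W
R_cav   = 0.16/(0.0305×0.78×15.1) = 0.4454 K/W
1/R_core = 1/R_stud + 1/R_cav → R_core = 8.82×10^-4 K/W
R_outer = 0.022/(0.939×15.1) = 0.001552 K/W
R_total = 0.003943 K/W
Q = ΔT/R_total = 35/0.003943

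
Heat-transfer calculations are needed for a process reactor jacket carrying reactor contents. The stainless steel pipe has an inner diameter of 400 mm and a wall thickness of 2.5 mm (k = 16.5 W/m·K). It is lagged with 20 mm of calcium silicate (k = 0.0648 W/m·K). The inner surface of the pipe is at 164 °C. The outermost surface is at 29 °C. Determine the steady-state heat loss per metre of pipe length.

q′ ≈ 583 W/m

Cylindrical conduction, so R = ln(r₂/r₁)/(2πkL) per layer, in series:
R_stainless steel pipe wall = ln(202.5/200)/(2π×16.5×1) = 1.198×10^-4 K/W
R_calcium silicate = ln(222.5/202.5)/(2π×0.0648×1) = 0.2313 K/W
R_total = 0.2315 K/W
Q = ΔT/R_total = 135/0.2315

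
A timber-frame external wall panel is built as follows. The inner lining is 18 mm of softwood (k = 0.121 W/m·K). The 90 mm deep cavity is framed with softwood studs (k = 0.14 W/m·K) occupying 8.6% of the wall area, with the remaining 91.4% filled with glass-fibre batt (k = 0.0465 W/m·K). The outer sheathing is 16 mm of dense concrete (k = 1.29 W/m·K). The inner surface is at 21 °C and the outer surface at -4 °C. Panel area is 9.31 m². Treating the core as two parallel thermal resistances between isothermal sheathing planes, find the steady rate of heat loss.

Q ≈ 128 W

Sheathing layers in series; stud and cavity paths in parallel between them.
R_inner = 0.018/(0.121×9.31) = 0.01598 K/W
R_stud  = 0.09/(0.14×0.086×9.31) = 0.8029 K/W
R_cav   = 0.09/(0.0465×0.914×9.31) = 0.2275 K/W
1/R_core = 1/R_stud + 1/R_cav → R_core = 0.1772 K/W
R_outer = 0.016/(1.29×9.31) = 0.001332 K/W
R_total = 0.1946 K/W
Q = ΔT/R_total = 25/0.1946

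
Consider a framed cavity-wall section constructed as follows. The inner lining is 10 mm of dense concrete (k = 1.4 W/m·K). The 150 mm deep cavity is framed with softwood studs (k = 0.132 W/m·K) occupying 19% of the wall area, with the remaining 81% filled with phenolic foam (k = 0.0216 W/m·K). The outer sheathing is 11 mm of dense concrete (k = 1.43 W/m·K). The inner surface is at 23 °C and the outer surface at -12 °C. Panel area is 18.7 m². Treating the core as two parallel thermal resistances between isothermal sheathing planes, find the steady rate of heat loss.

Q ≈ 185 W

Sheathing layers in series; stud and cavity paths in parallel between them.
R_inner = 0.01/(1.4×18.7) = 3.82×10^-4 K/W
R_stud  = 0.15/(0.132×0.19×18.7) = 0.3198 K/W
R_cav   = 0.15/(0.0216×0.81×18.7) = 0.4585 K/W
1/R_core = 1/R_stud + 1/R_cav → R_core = 0.1884 K/W
R_outer = 0.011/(1.43×18.7) = 4.114×10^-4 K/W
R_total = 0.1892 K/W
Q = ΔT/R_total = 35/0.1892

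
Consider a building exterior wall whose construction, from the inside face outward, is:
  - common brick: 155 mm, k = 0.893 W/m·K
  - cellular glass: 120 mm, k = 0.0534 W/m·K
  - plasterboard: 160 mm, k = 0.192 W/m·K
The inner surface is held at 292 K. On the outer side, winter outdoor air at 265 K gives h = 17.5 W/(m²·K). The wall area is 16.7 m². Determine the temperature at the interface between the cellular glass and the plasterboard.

Thermal resistances in series:
R_common brick = L/(kA) = 0.155/(0.893×16.7) = 0.01039 K/W
R_cellular glass = L/(kA) = 0.12/(0.0534×16.7) = 0.1346 K/W
R_plasterboard = L/(kA) = 0.16/(0.192×16.7) = 0.0499 K/W
R_outer film = 1/(h_o·A) = 1/(17.5×16.7) = 0.003422 K/W
R_total = 0.1983 K/W;  Q = ΔT/R_total = 27/0.1983 = 136.2 W
T_interface = T_inner − Q·ΣR(inner→interface) = 292 − 136×0.145

T ≈ 272 K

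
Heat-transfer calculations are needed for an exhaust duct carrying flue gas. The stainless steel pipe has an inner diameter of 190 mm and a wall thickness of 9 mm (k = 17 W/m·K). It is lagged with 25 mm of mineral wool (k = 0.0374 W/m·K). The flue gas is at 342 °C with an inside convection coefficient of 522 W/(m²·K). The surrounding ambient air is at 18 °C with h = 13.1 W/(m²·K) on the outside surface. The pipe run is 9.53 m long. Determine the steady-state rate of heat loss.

Q ≈ 3040 W

Per-layer cylindrical resistances, series-summed:
R_inner film = 1/(h_i·2πr₁L) = 1/(522×2π×0.095×9.53) = 3.368×10^-4 K/W
R_stainless steel pipe wall = ln(104/95)/(2π×17×9.53) = 8.892×10^-5 K/W
R_mineral wool = ln(129/104)/(2π×0.0374×9.53) = 0.09619 K/W
R_outer film = 1/(h_o·2πr_oL) = 1/(13.1×2π×0.129×9.53) = 0.009882 K/W
R_total = 0.1065 K/W
Q = ΔT/R_total = 324/0.1065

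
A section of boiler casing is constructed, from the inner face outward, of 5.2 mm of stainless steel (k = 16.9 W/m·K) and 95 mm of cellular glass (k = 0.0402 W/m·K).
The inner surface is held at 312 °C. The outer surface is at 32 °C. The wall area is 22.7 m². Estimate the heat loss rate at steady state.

Using the resistance-network approach (series):
R_stainless steel = L/(kA) = 0.0052/(16.9×22.7) = 1.355×10^-5 K/W
R_cellular glass = L/(kA) = 0.095/(0.0402×22.7) = 0.1041 K/W
R_total = 0.1041 K/W
Q = ΔT / R_total = 280 / 0.1041

Q ≈ 2690 W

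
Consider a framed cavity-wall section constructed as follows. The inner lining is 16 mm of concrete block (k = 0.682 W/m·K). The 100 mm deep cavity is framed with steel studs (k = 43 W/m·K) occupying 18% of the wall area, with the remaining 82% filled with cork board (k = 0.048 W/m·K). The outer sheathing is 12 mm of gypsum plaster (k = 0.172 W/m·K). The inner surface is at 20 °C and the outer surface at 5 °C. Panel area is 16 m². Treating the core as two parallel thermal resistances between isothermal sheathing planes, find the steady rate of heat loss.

Q ≈ 2260 W

Sheathing layers in series; stud and cavity paths in parallel between them.
R_inner = 0.016/(0.682×16) = 0.001466 K/W
R_stud  = 0.1/(43×0.18×16) = 8.075×10^-4 K/W
R_cav   = 0.1/(0.048×0.82×16) = 0.1588 K/W
1/R_core = 1/R_stud + 1/R_cav → R_core = 8.034×10^-4 K/W
R_outer = 0.012/(0.172×16) = 0.00436 K/W
R_total = 0.00663 K/W
Q = ΔT/R_total = 15/0.00663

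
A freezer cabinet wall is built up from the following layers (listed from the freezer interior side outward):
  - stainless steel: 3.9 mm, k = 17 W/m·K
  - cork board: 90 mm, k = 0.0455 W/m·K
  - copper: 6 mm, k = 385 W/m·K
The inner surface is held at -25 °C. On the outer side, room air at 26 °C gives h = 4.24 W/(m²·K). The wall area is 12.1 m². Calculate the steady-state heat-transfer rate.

Series thermal resistances:
R_stainless steel = L/(kA) = 0.0039/(17×12.1) = 1.896×10^-5 K/W
R_cork board = L/(kA) = 0.09/(0.0455×12.1) = 0.1635 K/W
R_copper = L/(kA) = 0.006/(385×12.1) = 1.288×10^-6 K/W
R_outer film = 1/(h_o·A) = 1/(4.24×12.1) = 0.01949 K/W
R_total = 0.183 K/W
Q = ΔT / R_total = 51 / 0.183

Q ≈ 279 W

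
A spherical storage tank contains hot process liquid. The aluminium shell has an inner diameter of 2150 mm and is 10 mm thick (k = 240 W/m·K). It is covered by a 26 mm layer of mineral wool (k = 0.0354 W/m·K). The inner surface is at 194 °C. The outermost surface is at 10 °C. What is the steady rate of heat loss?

Q ≈ 3790 W

Radial (spherical) resistances in series:
R_aluminium shell = (1/1.075 − 1/1.085)/(4π×240) = 2.843×10^-6 K/W
R_mineral wool = (1/1.085 − 1/1.111)/(4π×0.0354) = 0.04849 K/W
R_total = 0.04849 K/W
Q = ΔT/R_total = 184/0.04849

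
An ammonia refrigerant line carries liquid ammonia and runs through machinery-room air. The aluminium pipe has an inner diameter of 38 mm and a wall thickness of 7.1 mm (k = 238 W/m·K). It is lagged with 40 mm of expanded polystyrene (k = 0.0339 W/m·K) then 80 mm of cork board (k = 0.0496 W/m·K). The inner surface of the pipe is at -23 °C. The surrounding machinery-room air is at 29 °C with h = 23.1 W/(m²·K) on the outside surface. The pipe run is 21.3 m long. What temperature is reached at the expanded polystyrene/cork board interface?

Per-layer cylindrical resistances, series-summed:
R_aluminium pipe wall = ln(26.1/19)/(2π×238×21.3) = 9.968×10^-6 K/W
R_expanded polystyrene = ln(66.1/26.1)/(2π×0.0339×21.3) = 0.2048 K/W
R_cork board = ln(146.1/66.1)/(2π×0.0496×21.3) = 0.1195 K/W
R_outer film = 1/(h_o·2πr_oL) = 1/(23.1×2π×0.1461×21.3) = 0.002214 K/W
R_total = 0.3265 K/W
Q = ΔT/R_total = 52/0.3265
Q = 159 W
T_interface = T_inner + Q·ΣR(inner→interface) = -23 + 159×0.2048

T ≈ 9.62 °C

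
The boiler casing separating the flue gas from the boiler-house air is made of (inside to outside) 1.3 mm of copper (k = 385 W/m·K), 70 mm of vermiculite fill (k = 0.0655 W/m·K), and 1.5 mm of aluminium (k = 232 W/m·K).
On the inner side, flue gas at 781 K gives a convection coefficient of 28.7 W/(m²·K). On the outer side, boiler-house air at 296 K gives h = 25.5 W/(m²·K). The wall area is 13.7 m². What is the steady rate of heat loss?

Series thermal resistances:
R_inner film = 1/(h_i·A) = 1/(28.7×13.7) = 0.002543 K/W
R_copper = L/(kA) = 0.0013/(385×13.7) = 2.465×10^-7 K/W
R_vermiculite fill = L/(kA) = 0.07/(0.0655×13.7) = 0.07801 K/W
R_aluminium = L/(kA) = 0.0015/(232×13.7) = 4.719×10^-7 K/W
R_outer film = 1/(h_o·A) = 1/(25.5×13.7) = 0.002862 K/W
R_total = 0.08341 K/W
Q = ΔT / R_total = 485 / 0.08341

Q ≈ 5810 W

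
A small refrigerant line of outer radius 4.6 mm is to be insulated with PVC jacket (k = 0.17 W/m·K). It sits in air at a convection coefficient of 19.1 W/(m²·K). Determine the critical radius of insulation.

r_cr ≈ 8.9 mm

For a cylinder r_cr = k/h = 0.17/19.1
r_cr = 8.9 mm; since the bare radius (4.6 mm) is below r_cr, adding a thin layer of insulation will *increase* heat loss.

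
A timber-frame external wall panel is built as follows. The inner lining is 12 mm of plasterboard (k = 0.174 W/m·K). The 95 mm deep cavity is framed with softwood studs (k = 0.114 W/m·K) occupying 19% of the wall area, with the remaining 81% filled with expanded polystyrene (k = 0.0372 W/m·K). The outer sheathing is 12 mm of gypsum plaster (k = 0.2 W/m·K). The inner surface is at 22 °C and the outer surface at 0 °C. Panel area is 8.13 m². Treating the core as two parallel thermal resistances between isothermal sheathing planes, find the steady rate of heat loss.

Sheathing layers in series; stud and cavity paths in parallel between them.
R_inner = 0.012/(0.174×8.13) = 0.008483 K/W
R_stud  = 0.095/(0.114×0.19×8.13) = 0.5395 K/W
R_cav   = 0.095/(0.0372×0.81×8.13) = 0.3878 K/W
1/R_core = 1/R_stud + 1/R_cav → R_core = 0.2256 K/W
R_outer = 0.012/(0.2×8.13) = 0.00738 K/W
R_total = 0.2415 K/W
Q = ΔT/R_total = 22/0.2415

Q ≈ 91.1 W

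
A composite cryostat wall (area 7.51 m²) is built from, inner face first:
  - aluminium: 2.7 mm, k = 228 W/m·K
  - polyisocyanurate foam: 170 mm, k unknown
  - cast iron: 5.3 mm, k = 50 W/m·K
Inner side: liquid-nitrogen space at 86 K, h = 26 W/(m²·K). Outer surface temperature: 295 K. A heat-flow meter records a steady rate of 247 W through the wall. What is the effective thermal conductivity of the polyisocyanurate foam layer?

k ≈ 0.0269 W/(m·K)

Using the resistance-network approach (series):
R_inner film = 1/(h_i·A) = 1/(26×7.51) = 0.005121 K/W
R_aluminium = L/(kA) = 0.0027/(228×7.51) = 1.577×10^-6 K/W
R_cast iron = L/(kA) = 0.0053/(50×7.51) = 1.411×10^-5 K/W
Sum of known resistances R_other = 0.005137 K/W
Total R = ΔT/Q = 209/247 = 0.8462 K/W
R_polyisocyanurate foam = R_total − R_other = 0.841 K/W
k = L/(R·A) = 0.17/(0.841×7.51)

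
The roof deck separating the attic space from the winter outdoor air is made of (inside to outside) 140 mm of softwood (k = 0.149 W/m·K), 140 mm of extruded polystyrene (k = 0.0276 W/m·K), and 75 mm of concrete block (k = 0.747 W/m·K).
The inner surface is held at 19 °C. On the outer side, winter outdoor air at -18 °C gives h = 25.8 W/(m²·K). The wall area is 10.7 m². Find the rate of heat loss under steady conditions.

Thermal resistances in series:
R_softwood = L/(kA) = 0.14/(0.149×10.7) = 0.08781 K/W
R_extruded polystyrene = L/(kA) = 0.14/(0.0276×10.7) = 0.4741 K/W
R_concrete block = L/(kA) = 0.075/(0.747×10.7) = 0.009383 K/W
R_outer film = 1/(h_o·A) = 1/(25.8×10.7) = 0.003622 K/W
R_total = 0.5749 K/W
Q = ΔT / R_total = 37 / 0.5749

Q ≈ 64.4 W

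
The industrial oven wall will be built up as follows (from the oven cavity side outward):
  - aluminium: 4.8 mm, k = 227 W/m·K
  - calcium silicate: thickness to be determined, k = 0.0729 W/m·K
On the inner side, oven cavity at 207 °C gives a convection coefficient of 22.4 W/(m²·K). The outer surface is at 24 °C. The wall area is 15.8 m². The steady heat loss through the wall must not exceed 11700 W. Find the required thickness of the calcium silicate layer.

Using the resistance-network approach (series):
R_inner film = 1/(h_i·A) = 1/(22.4×15.8) = 0.002825 K/W
R_aluminium = L/(kA) = 0.0048/(227×15.8) = 1.338×10^-6 K/W
Sum of the known resistances R_other = 0.002827 K/W
Required total resistance R_tot = ΔT/Q_allow = 183/11700 = 0.01564 K/W
R_calcium silicate = R_tot − R_other = 0.01281 K/W
L = R·k·A = 0.01281×0.0729×15.8

L ≈ 14.8 mm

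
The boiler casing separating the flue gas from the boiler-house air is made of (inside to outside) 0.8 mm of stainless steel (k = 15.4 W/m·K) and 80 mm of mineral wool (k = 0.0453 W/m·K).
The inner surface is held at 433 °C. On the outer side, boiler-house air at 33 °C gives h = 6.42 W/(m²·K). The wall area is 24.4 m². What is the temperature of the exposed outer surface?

T ≈ 65.4 °C

Treating each layer as a thermal resistance in series:
R_stainless steel = L/(kA) = 0.0008/(15.4×24.4) = 2.129×10^-6 K/W
R_mineral wool = L/(kA) = 0.08/(0.0453×24.4) = 0.07238 K/W
R_outer film = 1/(h_o·A) = 1/(6.42×24.4) = 0.006384 K/W
R_total = 0.07876 K/W;  Q = ΔT/R_total = 400/0.07876 = 5079 W
T_interface = T_inner − Q·ΣR(inner→interface) = 433 − 5080×0.07238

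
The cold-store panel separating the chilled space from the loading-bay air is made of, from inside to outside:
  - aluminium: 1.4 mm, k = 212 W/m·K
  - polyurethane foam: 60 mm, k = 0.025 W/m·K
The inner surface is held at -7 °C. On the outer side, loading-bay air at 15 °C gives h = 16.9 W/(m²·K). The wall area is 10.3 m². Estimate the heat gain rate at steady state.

Model the wall as resistances in series:
R_aluminium = L/(kA) = 0.0014/(212×10.3) = 6.411×10^-7 K/W
R_polyurethane foam = L/(kA) = 0.06/(0.025×10.3) = 0.233 K/W
R_outer film = 1/(h_o·A) = 1/(16.9×10.3) = 0.005745 K/W
R_total = 0.2388 K/W
Q = ΔT / R_total = 22 / 0.2388

Q ≈ 92.1 W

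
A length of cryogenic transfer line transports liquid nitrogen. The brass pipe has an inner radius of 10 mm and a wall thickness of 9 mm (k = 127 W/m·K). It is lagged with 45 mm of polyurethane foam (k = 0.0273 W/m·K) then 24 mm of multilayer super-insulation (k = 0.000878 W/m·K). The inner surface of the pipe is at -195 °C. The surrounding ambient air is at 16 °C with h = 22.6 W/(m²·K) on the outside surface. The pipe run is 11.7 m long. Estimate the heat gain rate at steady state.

Q ≈ 38 W

Per-layer cylindrical resistances, series-summed:
R_brass pipe wall = ln(19/10)/(2π×127×11.7) = 6.875×10^-5 K/W
R_polyurethane foam = ln(64/19)/(2π×0.0273×11.7) = 0.6051 K/W
R_multilayer super-insulation = ln(88/64)/(2π×0.000878×11.7) = 4.934 K/W
R_outer film = 1/(h_o·2πr_oL) = 1/(22.6×2π×0.088×11.7) = 0.00684 K/W
R_total = 5.546 K/W
Q = ΔT/R_total = 211/5.546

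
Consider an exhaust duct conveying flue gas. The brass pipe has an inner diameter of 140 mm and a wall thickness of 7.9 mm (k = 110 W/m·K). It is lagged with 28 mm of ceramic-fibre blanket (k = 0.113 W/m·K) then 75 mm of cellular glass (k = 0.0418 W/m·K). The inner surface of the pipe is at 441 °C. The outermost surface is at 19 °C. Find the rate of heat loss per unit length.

q′ ≈ 171 W/m

Radial resistances (cylindrical: R_cond = ln(r_o/r_i)/(2πkL), R_conv = 1/(h·2πrL)):
R_brass pipe wall = ln(77.9/70)/(2π×110×1) = 1.547×10^-4 K/W
R_ceramic-fibre blanket = ln(105.9/77.9)/(2π×0.113×1) = 0.4325 K/W
R_cellular glass = ln(180.9/105.9)/(2π×0.0418×1) = 2.039 K/W
R_total = 2.471 K/W
Q = ΔT/R_total = 422/2.471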